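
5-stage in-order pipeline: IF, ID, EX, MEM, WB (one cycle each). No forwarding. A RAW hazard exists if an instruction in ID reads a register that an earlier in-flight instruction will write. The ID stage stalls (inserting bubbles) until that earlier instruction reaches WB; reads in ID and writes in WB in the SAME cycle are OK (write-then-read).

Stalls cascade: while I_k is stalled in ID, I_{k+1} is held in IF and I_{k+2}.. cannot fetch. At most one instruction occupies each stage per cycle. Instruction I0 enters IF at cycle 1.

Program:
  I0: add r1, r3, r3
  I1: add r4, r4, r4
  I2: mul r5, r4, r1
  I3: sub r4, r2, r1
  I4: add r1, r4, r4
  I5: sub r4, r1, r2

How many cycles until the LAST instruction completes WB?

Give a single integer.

Answer: 16

Derivation:
I0 add r1 <- r3,r3: IF@1 ID@2 stall=0 (-) EX@3 MEM@4 WB@5
I1 add r4 <- r4,r4: IF@2 ID@3 stall=0 (-) EX@4 MEM@5 WB@6
I2 mul r5 <- r4,r1: IF@3 ID@4 stall=2 (RAW on I1.r4 (WB@6)) EX@7 MEM@8 WB@9
I3 sub r4 <- r2,r1: IF@4 ID@7 stall=0 (-) EX@8 MEM@9 WB@10
I4 add r1 <- r4,r4: IF@7 ID@8 stall=2 (RAW on I3.r4 (WB@10)) EX@11 MEM@12 WB@13
I5 sub r4 <- r1,r2: IF@8 ID@11 stall=2 (RAW on I4.r1 (WB@13)) EX@14 MEM@15 WB@16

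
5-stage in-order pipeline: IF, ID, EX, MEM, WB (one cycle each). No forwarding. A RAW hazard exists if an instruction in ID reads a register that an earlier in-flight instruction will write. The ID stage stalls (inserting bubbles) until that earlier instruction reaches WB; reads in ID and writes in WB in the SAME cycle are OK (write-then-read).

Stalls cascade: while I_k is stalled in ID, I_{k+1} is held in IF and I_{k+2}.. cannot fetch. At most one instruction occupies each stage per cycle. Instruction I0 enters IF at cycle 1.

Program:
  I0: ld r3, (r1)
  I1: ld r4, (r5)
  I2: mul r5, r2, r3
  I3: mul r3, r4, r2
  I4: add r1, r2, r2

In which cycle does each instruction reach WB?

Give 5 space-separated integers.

I0 ld r3 <- r1: IF@1 ID@2 stall=0 (-) EX@3 MEM@4 WB@5
I1 ld r4 <- r5: IF@2 ID@3 stall=0 (-) EX@4 MEM@5 WB@6
I2 mul r5 <- r2,r3: IF@3 ID@4 stall=1 (RAW on I0.r3 (WB@5)) EX@6 MEM@7 WB@8
I3 mul r3 <- r4,r2: IF@4 ID@6 stall=0 (-) EX@7 MEM@8 WB@9
I4 add r1 <- r2,r2: IF@6 ID@7 stall=0 (-) EX@8 MEM@9 WB@10

Answer: 5 6 8 9 10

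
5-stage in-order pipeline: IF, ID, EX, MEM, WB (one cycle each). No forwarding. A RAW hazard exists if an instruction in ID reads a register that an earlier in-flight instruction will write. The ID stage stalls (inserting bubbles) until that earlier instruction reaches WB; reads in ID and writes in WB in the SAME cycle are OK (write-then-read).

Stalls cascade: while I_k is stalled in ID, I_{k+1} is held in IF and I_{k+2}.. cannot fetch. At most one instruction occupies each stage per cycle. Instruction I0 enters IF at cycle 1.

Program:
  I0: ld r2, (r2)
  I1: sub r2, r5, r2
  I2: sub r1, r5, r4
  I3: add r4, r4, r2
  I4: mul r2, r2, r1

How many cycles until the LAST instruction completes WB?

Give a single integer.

I0 ld r2 <- r2: IF@1 ID@2 stall=0 (-) EX@3 MEM@4 WB@5
I1 sub r2 <- r5,r2: IF@2 ID@3 stall=2 (RAW on I0.r2 (WB@5)) EX@6 MEM@7 WB@8
I2 sub r1 <- r5,r4: IF@3 ID@6 stall=0 (-) EX@7 MEM@8 WB@9
I3 add r4 <- r4,r2: IF@6 ID@7 stall=1 (RAW on I1.r2 (WB@8)) EX@9 MEM@10 WB@11
I4 mul r2 <- r2,r1: IF@7 ID@9 stall=0 (-) EX@10 MEM@11 WB@12

Answer: 12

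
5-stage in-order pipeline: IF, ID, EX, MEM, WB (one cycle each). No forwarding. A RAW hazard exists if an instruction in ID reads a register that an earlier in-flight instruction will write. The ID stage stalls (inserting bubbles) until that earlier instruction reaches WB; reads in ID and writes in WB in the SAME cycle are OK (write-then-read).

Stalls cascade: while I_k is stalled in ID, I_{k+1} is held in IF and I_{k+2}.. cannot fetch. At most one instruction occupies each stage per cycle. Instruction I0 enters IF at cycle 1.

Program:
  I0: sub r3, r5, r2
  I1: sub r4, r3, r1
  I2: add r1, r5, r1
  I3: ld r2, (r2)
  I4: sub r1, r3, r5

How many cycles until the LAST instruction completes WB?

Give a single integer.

Answer: 11

Derivation:
I0 sub r3 <- r5,r2: IF@1 ID@2 stall=0 (-) EX@3 MEM@4 WB@5
I1 sub r4 <- r3,r1: IF@2 ID@3 stall=2 (RAW on I0.r3 (WB@5)) EX@6 MEM@7 WB@8
I2 add r1 <- r5,r1: IF@3 ID@6 stall=0 (-) EX@7 MEM@8 WB@9
I3 ld r2 <- r2: IF@6 ID@7 stall=0 (-) EX@8 MEM@9 WB@10
I4 sub r1 <- r3,r5: IF@7 ID@8 stall=0 (-) EX@9 MEM@10 WB@11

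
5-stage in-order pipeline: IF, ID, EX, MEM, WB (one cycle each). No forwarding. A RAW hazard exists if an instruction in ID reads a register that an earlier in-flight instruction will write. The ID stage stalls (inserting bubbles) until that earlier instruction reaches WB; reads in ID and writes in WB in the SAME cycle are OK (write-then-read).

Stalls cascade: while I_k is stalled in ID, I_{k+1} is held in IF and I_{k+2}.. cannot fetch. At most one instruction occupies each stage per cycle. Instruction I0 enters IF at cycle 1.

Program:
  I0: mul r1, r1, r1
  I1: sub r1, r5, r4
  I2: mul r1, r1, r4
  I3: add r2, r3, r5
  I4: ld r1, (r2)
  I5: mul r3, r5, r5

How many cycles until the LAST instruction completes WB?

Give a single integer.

Answer: 14

Derivation:
I0 mul r1 <- r1,r1: IF@1 ID@2 stall=0 (-) EX@3 MEM@4 WB@5
I1 sub r1 <- r5,r4: IF@2 ID@3 stall=0 (-) EX@4 MEM@5 WB@6
I2 mul r1 <- r1,r4: IF@3 ID@4 stall=2 (RAW on I1.r1 (WB@6)) EX@7 MEM@8 WB@9
I3 add r2 <- r3,r5: IF@4 ID@7 stall=0 (-) EX@8 MEM@9 WB@10
I4 ld r1 <- r2: IF@7 ID@8 stall=2 (RAW on I3.r2 (WB@10)) EX@11 MEM@12 WB@13
I5 mul r3 <- r5,r5: IF@8 ID@11 stall=0 (-) EX@12 MEM@13 WB@14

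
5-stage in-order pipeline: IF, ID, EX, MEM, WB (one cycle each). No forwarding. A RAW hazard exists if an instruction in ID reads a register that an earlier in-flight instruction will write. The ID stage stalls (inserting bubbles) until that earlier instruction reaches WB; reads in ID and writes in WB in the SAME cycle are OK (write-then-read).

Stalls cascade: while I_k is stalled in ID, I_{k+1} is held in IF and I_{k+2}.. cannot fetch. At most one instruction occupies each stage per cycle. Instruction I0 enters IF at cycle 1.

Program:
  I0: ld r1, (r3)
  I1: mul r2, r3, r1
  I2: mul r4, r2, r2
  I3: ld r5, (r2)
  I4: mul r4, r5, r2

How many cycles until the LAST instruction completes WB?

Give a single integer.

Answer: 15

Derivation:
I0 ld r1 <- r3: IF@1 ID@2 stall=0 (-) EX@3 MEM@4 WB@5
I1 mul r2 <- r3,r1: IF@2 ID@3 stall=2 (RAW on I0.r1 (WB@5)) EX@6 MEM@7 WB@8
I2 mul r4 <- r2,r2: IF@3 ID@6 stall=2 (RAW on I1.r2 (WB@8)) EX@9 MEM@10 WB@11
I3 ld r5 <- r2: IF@6 ID@9 stall=0 (-) EX@10 MEM@11 WB@12
I4 mul r4 <- r5,r2: IF@9 ID@10 stall=2 (RAW on I3.r5 (WB@12)) EX@13 MEM@14 WB@15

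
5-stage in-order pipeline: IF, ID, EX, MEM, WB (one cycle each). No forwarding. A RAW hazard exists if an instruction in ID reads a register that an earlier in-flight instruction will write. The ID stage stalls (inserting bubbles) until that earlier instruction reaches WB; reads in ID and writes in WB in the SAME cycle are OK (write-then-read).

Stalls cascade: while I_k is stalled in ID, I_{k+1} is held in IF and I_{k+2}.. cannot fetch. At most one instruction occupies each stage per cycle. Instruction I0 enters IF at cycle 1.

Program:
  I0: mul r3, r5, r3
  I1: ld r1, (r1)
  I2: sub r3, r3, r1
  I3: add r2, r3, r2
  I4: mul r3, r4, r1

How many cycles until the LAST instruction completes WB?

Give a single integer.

I0 mul r3 <- r5,r3: IF@1 ID@2 stall=0 (-) EX@3 MEM@4 WB@5
I1 ld r1 <- r1: IF@2 ID@3 stall=0 (-) EX@4 MEM@5 WB@6
I2 sub r3 <- r3,r1: IF@3 ID@4 stall=2 (RAW on I1.r1 (WB@6)) EX@7 MEM@8 WB@9
I3 add r2 <- r3,r2: IF@4 ID@7 stall=2 (RAW on I2.r3 (WB@9)) EX@10 MEM@11 WB@12
I4 mul r3 <- r4,r1: IF@7 ID@10 stall=0 (-) EX@11 MEM@12 WB@13

Answer: 13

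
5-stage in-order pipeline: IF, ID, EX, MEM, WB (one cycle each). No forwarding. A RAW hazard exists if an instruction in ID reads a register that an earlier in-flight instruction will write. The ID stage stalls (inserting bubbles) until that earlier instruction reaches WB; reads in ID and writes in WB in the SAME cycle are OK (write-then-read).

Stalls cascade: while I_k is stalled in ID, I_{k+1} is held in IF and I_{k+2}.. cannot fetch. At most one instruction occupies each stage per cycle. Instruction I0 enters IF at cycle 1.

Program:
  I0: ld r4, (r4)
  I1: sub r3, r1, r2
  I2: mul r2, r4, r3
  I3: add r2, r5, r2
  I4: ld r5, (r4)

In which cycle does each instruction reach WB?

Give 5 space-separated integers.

I0 ld r4 <- r4: IF@1 ID@2 stall=0 (-) EX@3 MEM@4 WB@5
I1 sub r3 <- r1,r2: IF@2 ID@3 stall=0 (-) EX@4 MEM@5 WB@6
I2 mul r2 <- r4,r3: IF@3 ID@4 stall=2 (RAW on I1.r3 (WB@6)) EX@7 MEM@8 WB@9
I3 add r2 <- r5,r2: IF@4 ID@7 stall=2 (RAW on I2.r2 (WB@9)) EX@10 MEM@11 WB@12
I4 ld r5 <- r4: IF@7 ID@10 stall=0 (-) EX@11 MEM@12 WB@13

Answer: 5 6 9 12 13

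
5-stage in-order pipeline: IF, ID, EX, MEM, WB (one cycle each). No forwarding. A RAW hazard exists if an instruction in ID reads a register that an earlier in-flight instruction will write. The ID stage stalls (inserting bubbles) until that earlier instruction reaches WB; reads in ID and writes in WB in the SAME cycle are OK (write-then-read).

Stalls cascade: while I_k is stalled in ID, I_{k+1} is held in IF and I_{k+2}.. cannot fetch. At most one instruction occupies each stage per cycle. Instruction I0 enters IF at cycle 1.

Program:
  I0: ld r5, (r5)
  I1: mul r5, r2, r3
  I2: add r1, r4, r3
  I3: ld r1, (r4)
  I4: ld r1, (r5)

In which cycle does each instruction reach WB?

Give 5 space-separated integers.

Answer: 5 6 7 8 9

Derivation:
I0 ld r5 <- r5: IF@1 ID@2 stall=0 (-) EX@3 MEM@4 WB@5
I1 mul r5 <- r2,r3: IF@2 ID@3 stall=0 (-) EX@4 MEM@5 WB@6
I2 add r1 <- r4,r3: IF@3 ID@4 stall=0 (-) EX@5 MEM@6 WB@7
I3 ld r1 <- r4: IF@4 ID@5 stall=0 (-) EX@6 MEM@7 WB@8
I4 ld r1 <- r5: IF@5 ID@6 stall=0 (-) EX@7 MEM@8 WB@9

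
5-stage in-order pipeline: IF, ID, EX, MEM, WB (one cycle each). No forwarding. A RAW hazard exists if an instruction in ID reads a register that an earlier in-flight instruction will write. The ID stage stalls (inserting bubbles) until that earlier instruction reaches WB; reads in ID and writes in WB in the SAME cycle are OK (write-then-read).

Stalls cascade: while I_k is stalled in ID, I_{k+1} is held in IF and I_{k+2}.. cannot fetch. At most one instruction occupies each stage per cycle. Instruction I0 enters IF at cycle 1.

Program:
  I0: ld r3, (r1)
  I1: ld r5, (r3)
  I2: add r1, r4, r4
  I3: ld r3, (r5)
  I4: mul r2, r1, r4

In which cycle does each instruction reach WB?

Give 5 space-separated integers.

I0 ld r3 <- r1: IF@1 ID@2 stall=0 (-) EX@3 MEM@4 WB@5
I1 ld r5 <- r3: IF@2 ID@3 stall=2 (RAW on I0.r3 (WB@5)) EX@6 MEM@7 WB@8
I2 add r1 <- r4,r4: IF@3 ID@6 stall=0 (-) EX@7 MEM@8 WB@9
I3 ld r3 <- r5: IF@6 ID@7 stall=1 (RAW on I1.r5 (WB@8)) EX@9 MEM@10 WB@11
I4 mul r2 <- r1,r4: IF@7 ID@9 stall=0 (-) EX@10 MEM@11 WB@12

Answer: 5 8 9 11 12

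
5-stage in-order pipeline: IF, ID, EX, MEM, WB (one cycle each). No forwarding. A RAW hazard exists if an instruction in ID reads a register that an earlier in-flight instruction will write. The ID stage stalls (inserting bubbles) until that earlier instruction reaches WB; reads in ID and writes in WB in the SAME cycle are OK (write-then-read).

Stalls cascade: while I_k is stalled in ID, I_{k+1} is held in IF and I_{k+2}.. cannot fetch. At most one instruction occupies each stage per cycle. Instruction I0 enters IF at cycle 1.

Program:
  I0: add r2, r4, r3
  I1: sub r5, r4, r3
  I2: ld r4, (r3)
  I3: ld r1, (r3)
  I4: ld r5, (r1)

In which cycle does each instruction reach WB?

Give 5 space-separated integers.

Answer: 5 6 7 8 11

Derivation:
I0 add r2 <- r4,r3: IF@1 ID@2 stall=0 (-) EX@3 MEM@4 WB@5
I1 sub r5 <- r4,r3: IF@2 ID@3 stall=0 (-) EX@4 MEM@5 WB@6
I2 ld r4 <- r3: IF@3 ID@4 stall=0 (-) EX@5 MEM@6 WB@7
I3 ld r1 <- r3: IF@4 ID@5 stall=0 (-) EX@6 MEM@7 WB@8
I4 ld r5 <- r1: IF@5 ID@6 stall=2 (RAW on I3.r1 (WB@8)) EX@9 MEM@10 WB@11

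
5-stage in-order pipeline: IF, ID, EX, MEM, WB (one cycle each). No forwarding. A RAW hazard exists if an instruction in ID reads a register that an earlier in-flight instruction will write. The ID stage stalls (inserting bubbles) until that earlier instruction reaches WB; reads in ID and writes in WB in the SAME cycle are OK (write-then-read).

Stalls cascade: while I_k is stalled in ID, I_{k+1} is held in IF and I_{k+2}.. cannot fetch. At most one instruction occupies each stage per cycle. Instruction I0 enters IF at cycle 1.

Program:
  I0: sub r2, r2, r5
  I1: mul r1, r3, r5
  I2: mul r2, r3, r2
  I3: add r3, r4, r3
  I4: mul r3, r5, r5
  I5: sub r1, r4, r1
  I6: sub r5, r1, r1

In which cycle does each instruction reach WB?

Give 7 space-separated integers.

I0 sub r2 <- r2,r5: IF@1 ID@2 stall=0 (-) EX@3 MEM@4 WB@5
I1 mul r1 <- r3,r5: IF@2 ID@3 stall=0 (-) EX@4 MEM@5 WB@6
I2 mul r2 <- r3,r2: IF@3 ID@4 stall=1 (RAW on I0.r2 (WB@5)) EX@6 MEM@7 WB@8
I3 add r3 <- r4,r3: IF@4 ID@6 stall=0 (-) EX@7 MEM@8 WB@9
I4 mul r3 <- r5,r5: IF@6 ID@7 stall=0 (-) EX@8 MEM@9 WB@10
I5 sub r1 <- r4,r1: IF@7 ID@8 stall=0 (-) EX@9 MEM@10 WB@11
I6 sub r5 <- r1,r1: IF@8 ID@9 stall=2 (RAW on I5.r1 (WB@11)) EX@12 MEM@13 WB@14

Answer: 5 6 8 9 10 11 14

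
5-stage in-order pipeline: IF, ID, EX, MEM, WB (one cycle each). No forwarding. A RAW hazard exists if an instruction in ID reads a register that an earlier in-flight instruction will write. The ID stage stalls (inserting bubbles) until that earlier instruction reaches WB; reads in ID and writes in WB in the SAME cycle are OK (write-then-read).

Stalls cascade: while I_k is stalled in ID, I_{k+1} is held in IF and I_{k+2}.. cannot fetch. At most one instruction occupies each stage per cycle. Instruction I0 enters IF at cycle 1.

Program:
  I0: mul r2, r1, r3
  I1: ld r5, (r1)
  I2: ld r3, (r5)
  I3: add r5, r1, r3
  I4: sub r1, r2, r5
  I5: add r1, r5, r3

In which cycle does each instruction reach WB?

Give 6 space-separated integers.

I0 mul r2 <- r1,r3: IF@1 ID@2 stall=0 (-) EX@3 MEM@4 WB@5
I1 ld r5 <- r1: IF@2 ID@3 stall=0 (-) EX@4 MEM@5 WB@6
I2 ld r3 <- r5: IF@3 ID@4 stall=2 (RAW on I1.r5 (WB@6)) EX@7 MEM@8 WB@9
I3 add r5 <- r1,r3: IF@4 ID@7 stall=2 (RAW on I2.r3 (WB@9)) EX@10 MEM@11 WB@12
I4 sub r1 <- r2,r5: IF@7 ID@10 stall=2 (RAW on I3.r5 (WB@12)) EX@13 MEM@14 WB@15
I5 add r1 <- r5,r3: IF@10 ID@13 stall=0 (-) EX@14 MEM@15 WB@16

Answer: 5 6 9 12 15 16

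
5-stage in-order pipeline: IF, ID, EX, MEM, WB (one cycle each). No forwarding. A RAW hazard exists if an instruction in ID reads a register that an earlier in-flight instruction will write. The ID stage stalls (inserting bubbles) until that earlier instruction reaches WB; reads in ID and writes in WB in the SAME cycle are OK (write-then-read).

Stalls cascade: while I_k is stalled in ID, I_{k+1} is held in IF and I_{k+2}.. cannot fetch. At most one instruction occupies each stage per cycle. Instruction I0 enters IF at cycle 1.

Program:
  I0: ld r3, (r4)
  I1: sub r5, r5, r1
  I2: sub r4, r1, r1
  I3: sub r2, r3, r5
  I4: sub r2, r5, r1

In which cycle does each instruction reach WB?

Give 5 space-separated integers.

I0 ld r3 <- r4: IF@1 ID@2 stall=0 (-) EX@3 MEM@4 WB@5
I1 sub r5 <- r5,r1: IF@2 ID@3 stall=0 (-) EX@4 MEM@5 WB@6
I2 sub r4 <- r1,r1: IF@3 ID@4 stall=0 (-) EX@5 MEM@6 WB@7
I3 sub r2 <- r3,r5: IF@4 ID@5 stall=1 (RAW on I1.r5 (WB@6)) EX@7 MEM@8 WB@9
I4 sub r2 <- r5,r1: IF@5 ID@7 stall=0 (-) EX@8 MEM@9 WB@10

Answer: 5 6 7 9 10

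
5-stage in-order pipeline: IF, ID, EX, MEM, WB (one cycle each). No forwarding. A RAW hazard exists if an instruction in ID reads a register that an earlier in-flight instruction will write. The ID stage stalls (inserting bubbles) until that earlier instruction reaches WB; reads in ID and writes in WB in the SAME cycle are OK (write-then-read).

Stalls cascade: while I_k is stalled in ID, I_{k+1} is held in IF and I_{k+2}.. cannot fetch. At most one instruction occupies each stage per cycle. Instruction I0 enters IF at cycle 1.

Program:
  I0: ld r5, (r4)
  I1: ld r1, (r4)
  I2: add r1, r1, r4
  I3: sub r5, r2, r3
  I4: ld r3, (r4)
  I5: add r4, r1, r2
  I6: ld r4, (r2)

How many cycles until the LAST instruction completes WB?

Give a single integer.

Answer: 13

Derivation:
I0 ld r5 <- r4: IF@1 ID@2 stall=0 (-) EX@3 MEM@4 WB@5
I1 ld r1 <- r4: IF@2 ID@3 stall=0 (-) EX@4 MEM@5 WB@6
I2 add r1 <- r1,r4: IF@3 ID@4 stall=2 (RAW on I1.r1 (WB@6)) EX@7 MEM@8 WB@9
I3 sub r5 <- r2,r3: IF@4 ID@7 stall=0 (-) EX@8 MEM@9 WB@10
I4 ld r3 <- r4: IF@7 ID@8 stall=0 (-) EX@9 MEM@10 WB@11
I5 add r4 <- r1,r2: IF@8 ID@9 stall=0 (-) EX@10 MEM@11 WB@12
I6 ld r4 <- r2: IF@9 ID@10 stall=0 (-) EX@11 MEM@12 WB@13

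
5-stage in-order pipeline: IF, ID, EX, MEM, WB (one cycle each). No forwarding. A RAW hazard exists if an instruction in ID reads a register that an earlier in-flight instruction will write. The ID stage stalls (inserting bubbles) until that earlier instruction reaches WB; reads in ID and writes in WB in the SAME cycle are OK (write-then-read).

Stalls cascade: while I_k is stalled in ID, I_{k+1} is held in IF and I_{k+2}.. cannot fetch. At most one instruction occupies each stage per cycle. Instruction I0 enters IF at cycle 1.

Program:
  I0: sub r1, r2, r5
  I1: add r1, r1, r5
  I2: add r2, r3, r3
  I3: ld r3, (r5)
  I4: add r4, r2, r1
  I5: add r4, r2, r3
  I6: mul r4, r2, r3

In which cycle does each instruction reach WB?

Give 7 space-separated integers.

Answer: 5 8 9 10 12 13 14

Derivation:
I0 sub r1 <- r2,r5: IF@1 ID@2 stall=0 (-) EX@3 MEM@4 WB@5
I1 add r1 <- r1,r5: IF@2 ID@3 stall=2 (RAW on I0.r1 (WB@5)) EX@6 MEM@7 WB@8
I2 add r2 <- r3,r3: IF@3 ID@6 stall=0 (-) EX@7 MEM@8 WB@9
I3 ld r3 <- r5: IF@6 ID@7 stall=0 (-) EX@8 MEM@9 WB@10
I4 add r4 <- r2,r1: IF@7 ID@8 stall=1 (RAW on I2.r2 (WB@9)) EX@10 MEM@11 WB@12
I5 add r4 <- r2,r3: IF@8 ID@10 stall=0 (-) EX@11 MEM@12 WB@13
I6 mul r4 <- r2,r3: IF@10 ID@11 stall=0 (-) EX@12 MEM@13 WB@14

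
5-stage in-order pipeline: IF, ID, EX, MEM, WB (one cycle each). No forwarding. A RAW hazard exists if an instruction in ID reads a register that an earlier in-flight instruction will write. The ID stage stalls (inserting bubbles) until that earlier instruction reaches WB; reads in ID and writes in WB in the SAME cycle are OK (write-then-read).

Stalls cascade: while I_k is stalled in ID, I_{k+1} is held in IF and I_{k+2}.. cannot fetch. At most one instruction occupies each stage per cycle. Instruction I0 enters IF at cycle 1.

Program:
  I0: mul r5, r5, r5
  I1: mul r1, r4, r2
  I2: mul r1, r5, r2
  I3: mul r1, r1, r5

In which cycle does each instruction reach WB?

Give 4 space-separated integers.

I0 mul r5 <- r5,r5: IF@1 ID@2 stall=0 (-) EX@3 MEM@4 WB@5
I1 mul r1 <- r4,r2: IF@2 ID@3 stall=0 (-) EX@4 MEM@5 WB@6
I2 mul r1 <- r5,r2: IF@3 ID@4 stall=1 (RAW on I0.r5 (WB@5)) EX@6 MEM@7 WB@8
I3 mul r1 <- r1,r5: IF@4 ID@6 stall=2 (RAW on I2.r1 (WB@8)) EX@9 MEM@10 WB@11

Answer: 5 6 8 11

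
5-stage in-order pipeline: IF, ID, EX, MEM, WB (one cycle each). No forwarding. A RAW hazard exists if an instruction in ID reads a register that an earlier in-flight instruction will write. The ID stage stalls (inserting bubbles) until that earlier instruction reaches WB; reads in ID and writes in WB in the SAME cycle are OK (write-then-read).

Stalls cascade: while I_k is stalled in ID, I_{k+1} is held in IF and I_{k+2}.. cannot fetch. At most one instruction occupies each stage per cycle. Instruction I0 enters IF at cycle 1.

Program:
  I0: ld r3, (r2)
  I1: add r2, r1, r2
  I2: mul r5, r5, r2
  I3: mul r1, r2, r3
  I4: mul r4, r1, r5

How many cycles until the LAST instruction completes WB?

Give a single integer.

I0 ld r3 <- r2: IF@1 ID@2 stall=0 (-) EX@3 MEM@4 WB@5
I1 add r2 <- r1,r2: IF@2 ID@3 stall=0 (-) EX@4 MEM@5 WB@6
I2 mul r5 <- r5,r2: IF@3 ID@4 stall=2 (RAW on I1.r2 (WB@6)) EX@7 MEM@8 WB@9
I3 mul r1 <- r2,r3: IF@4 ID@7 stall=0 (-) EX@8 MEM@9 WB@10
I4 mul r4 <- r1,r5: IF@7 ID@8 stall=2 (RAW on I3.r1 (WB@10)) EX@11 MEM@12 WB@13

Answer: 13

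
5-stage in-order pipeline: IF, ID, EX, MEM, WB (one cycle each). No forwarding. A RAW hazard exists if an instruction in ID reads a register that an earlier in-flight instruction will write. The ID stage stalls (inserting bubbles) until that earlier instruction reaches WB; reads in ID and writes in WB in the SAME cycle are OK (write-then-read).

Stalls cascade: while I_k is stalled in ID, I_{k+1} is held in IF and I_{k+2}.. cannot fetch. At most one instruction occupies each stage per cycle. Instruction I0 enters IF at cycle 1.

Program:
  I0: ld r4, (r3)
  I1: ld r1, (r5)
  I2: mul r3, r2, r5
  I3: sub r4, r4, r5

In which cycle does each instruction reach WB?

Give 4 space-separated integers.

Answer: 5 6 7 8

Derivation:
I0 ld r4 <- r3: IF@1 ID@2 stall=0 (-) EX@3 MEM@4 WB@5
I1 ld r1 <- r5: IF@2 ID@3 stall=0 (-) EX@4 MEM@5 WB@6
I2 mul r3 <- r2,r5: IF@3 ID@4 stall=0 (-) EX@5 MEM@6 WB@7
I3 sub r4 <- r4,r5: IF@4 ID@5 stall=0 (-) EX@6 MEM@7 WB@8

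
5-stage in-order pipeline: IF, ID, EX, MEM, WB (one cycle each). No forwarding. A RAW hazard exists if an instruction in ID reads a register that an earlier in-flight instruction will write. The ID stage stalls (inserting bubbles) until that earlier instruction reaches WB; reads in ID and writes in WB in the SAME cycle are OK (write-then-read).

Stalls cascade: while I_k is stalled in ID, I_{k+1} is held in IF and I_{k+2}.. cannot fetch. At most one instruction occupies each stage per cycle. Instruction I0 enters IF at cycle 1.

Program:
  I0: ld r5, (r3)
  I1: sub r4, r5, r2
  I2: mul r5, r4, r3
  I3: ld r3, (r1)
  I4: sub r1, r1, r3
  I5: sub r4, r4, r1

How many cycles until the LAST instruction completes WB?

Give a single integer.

I0 ld r5 <- r3: IF@1 ID@2 stall=0 (-) EX@3 MEM@4 WB@5
I1 sub r4 <- r5,r2: IF@2 ID@3 stall=2 (RAW on I0.r5 (WB@5)) EX@6 MEM@7 WB@8
I2 mul r5 <- r4,r3: IF@3 ID@6 stall=2 (RAW on I1.r4 (WB@8)) EX@9 MEM@10 WB@11
I3 ld r3 <- r1: IF@6 ID@9 stall=0 (-) EX@10 MEM@11 WB@12
I4 sub r1 <- r1,r3: IF@9 ID@10 stall=2 (RAW on I3.r3 (WB@12)) EX@13 MEM@14 WB@15
I5 sub r4 <- r4,r1: IF@10 ID@13 stall=2 (RAW on I4.r1 (WB@15)) EX@16 MEM@17 WB@18

Answer: 18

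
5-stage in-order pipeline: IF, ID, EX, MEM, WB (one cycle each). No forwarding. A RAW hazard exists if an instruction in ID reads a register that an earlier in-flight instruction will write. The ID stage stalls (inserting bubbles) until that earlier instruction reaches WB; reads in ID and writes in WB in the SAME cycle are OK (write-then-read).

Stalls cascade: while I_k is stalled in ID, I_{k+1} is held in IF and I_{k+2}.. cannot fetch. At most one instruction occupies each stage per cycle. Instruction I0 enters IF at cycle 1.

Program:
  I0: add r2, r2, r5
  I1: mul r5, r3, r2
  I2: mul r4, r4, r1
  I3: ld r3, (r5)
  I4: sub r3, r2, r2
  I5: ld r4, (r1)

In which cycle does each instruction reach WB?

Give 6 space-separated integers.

I0 add r2 <- r2,r5: IF@1 ID@2 stall=0 (-) EX@3 MEM@4 WB@5
I1 mul r5 <- r3,r2: IF@2 ID@3 stall=2 (RAW on I0.r2 (WB@5)) EX@6 MEM@7 WB@8
I2 mul r4 <- r4,r1: IF@3 ID@6 stall=0 (-) EX@7 MEM@8 WB@9
I3 ld r3 <- r5: IF@6 ID@7 stall=1 (RAW on I1.r5 (WB@8)) EX@9 MEM@10 WB@11
I4 sub r3 <- r2,r2: IF@7 ID@9 stall=0 (-) EX@10 MEM@11 WB@12
I5 ld r4 <- r1: IF@9 ID@10 stall=0 (-) EX@11 MEM@12 WB@13

Answer: 5 8 9 11 12 13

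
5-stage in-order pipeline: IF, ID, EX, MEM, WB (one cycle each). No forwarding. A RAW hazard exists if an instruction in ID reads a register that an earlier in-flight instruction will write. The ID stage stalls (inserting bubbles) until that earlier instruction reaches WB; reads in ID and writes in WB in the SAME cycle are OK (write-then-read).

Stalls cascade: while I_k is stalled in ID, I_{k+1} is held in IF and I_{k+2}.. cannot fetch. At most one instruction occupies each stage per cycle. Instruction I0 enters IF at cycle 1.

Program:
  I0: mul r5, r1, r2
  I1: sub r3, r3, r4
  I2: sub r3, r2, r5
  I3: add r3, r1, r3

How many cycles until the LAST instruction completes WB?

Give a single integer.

I0 mul r5 <- r1,r2: IF@1 ID@2 stall=0 (-) EX@3 MEM@4 WB@5
I1 sub r3 <- r3,r4: IF@2 ID@3 stall=0 (-) EX@4 MEM@5 WB@6
I2 sub r3 <- r2,r5: IF@3 ID@4 stall=1 (RAW on I0.r5 (WB@5)) EX@6 MEM@7 WB@8
I3 add r3 <- r1,r3: IF@4 ID@6 stall=2 (RAW on I2.r3 (WB@8)) EX@9 MEM@10 WB@11

Answer: 11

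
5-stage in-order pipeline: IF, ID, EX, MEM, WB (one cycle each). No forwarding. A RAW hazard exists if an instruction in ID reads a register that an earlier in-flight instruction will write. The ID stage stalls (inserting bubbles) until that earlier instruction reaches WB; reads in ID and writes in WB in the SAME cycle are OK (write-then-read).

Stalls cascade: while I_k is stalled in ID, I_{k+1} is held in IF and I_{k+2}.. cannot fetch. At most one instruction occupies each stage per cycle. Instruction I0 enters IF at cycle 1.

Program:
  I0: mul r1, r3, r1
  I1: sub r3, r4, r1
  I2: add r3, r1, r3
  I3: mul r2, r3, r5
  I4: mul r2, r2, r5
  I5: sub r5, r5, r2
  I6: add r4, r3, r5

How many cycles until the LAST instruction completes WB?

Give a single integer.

Answer: 23

Derivation:
I0 mul r1 <- r3,r1: IF@1 ID@2 stall=0 (-) EX@3 MEM@4 WB@5
I1 sub r3 <- r4,r1: IF@2 ID@3 stall=2 (RAW on I0.r1 (WB@5)) EX@6 MEM@7 WB@8
I2 add r3 <- r1,r3: IF@3 ID@6 stall=2 (RAW on I1.r3 (WB@8)) EX@9 MEM@10 WB@11
I3 mul r2 <- r3,r5: IF@6 ID@9 stall=2 (RAW on I2.r3 (WB@11)) EX@12 MEM@13 WB@14
I4 mul r2 <- r2,r5: IF@9 ID@12 stall=2 (RAW on I3.r2 (WB@14)) EX@15 MEM@16 WB@17
I5 sub r5 <- r5,r2: IF@12 ID@15 stall=2 (RAW on I4.r2 (WB@17)) EX@18 MEM@19 WB@20
I6 add r4 <- r3,r5: IF@15 ID@18 stall=2 (RAW on I5.r5 (WB@20)) EX@21 MEM@22 WB@23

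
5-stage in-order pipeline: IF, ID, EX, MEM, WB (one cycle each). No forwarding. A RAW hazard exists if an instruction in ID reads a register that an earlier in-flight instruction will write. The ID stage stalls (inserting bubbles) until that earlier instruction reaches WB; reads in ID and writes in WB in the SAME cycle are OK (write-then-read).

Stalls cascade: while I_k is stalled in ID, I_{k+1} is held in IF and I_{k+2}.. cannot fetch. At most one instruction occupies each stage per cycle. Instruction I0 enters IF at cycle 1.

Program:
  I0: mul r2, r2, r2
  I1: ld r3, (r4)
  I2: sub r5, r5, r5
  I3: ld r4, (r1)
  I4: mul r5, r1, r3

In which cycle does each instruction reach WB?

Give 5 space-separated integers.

I0 mul r2 <- r2,r2: IF@1 ID@2 stall=0 (-) EX@3 MEM@4 WB@5
I1 ld r3 <- r4: IF@2 ID@3 stall=0 (-) EX@4 MEM@5 WB@6
I2 sub r5 <- r5,r5: IF@3 ID@4 stall=0 (-) EX@5 MEM@6 WB@7
I3 ld r4 <- r1: IF@4 ID@5 stall=0 (-) EX@6 MEM@7 WB@8
I4 mul r5 <- r1,r3: IF@5 ID@6 stall=0 (-) EX@7 MEM@8 WB@9

Answer: 5 6 7 8 9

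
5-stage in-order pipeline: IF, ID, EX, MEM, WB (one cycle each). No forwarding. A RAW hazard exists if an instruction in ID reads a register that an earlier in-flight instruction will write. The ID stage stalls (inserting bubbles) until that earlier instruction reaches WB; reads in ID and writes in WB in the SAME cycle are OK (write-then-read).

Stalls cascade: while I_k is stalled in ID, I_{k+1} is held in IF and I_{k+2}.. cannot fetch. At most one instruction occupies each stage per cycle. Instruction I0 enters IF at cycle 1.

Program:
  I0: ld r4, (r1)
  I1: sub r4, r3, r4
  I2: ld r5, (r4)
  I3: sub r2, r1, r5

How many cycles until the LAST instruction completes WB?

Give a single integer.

I0 ld r4 <- r1: IF@1 ID@2 stall=0 (-) EX@3 MEM@4 WB@5
I1 sub r4 <- r3,r4: IF@2 ID@3 stall=2 (RAW on I0.r4 (WB@5)) EX@6 MEM@7 WB@8
I2 ld r5 <- r4: IF@3 ID@6 stall=2 (RAW on I1.r4 (WB@8)) EX@9 MEM@10 WB@11
I3 sub r2 <- r1,r5: IF@6 ID@9 stall=2 (RAW on I2.r5 (WB@11)) EX@12 MEM@13 WB@14

Answer: 14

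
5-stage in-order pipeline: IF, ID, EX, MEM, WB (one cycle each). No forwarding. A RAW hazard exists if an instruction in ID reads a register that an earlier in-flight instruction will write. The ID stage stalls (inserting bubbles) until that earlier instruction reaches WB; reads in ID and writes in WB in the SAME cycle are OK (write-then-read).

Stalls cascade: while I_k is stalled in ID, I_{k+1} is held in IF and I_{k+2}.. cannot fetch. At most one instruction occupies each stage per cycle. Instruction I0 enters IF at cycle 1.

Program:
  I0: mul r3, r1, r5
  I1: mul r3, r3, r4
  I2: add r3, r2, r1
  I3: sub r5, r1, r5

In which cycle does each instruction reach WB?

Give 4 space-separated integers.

I0 mul r3 <- r1,r5: IF@1 ID@2 stall=0 (-) EX@3 MEM@4 WB@5
I1 mul r3 <- r3,r4: IF@2 ID@3 stall=2 (RAW on I0.r3 (WB@5)) EX@6 MEM@7 WB@8
I2 add r3 <- r2,r1: IF@3 ID@6 stall=0 (-) EX@7 MEM@8 WB@9
I3 sub r5 <- r1,r5: IF@6 ID@7 stall=0 (-) EX@8 MEM@9 WB@10

Answer: 5 8 9 10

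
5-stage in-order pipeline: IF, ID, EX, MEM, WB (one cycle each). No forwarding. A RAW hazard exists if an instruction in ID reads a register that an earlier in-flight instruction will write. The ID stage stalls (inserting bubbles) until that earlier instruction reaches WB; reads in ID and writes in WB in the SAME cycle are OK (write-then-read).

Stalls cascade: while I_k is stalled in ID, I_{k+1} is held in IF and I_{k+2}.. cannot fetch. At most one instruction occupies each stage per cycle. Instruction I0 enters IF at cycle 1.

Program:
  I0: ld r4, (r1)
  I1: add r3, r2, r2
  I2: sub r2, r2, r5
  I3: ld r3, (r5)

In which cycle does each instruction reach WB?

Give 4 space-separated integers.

Answer: 5 6 7 8

Derivation:
I0 ld r4 <- r1: IF@1 ID@2 stall=0 (-) EX@3 MEM@4 WB@5
I1 add r3 <- r2,r2: IF@2 ID@3 stall=0 (-) EX@4 MEM@5 WB@6
I2 sub r2 <- r2,r5: IF@3 ID@4 stall=0 (-) EX@5 MEM@6 WB@7
I3 ld r3 <- r5: IF@4 ID@5 stall=0 (-) EX@6 MEM@7 WB@8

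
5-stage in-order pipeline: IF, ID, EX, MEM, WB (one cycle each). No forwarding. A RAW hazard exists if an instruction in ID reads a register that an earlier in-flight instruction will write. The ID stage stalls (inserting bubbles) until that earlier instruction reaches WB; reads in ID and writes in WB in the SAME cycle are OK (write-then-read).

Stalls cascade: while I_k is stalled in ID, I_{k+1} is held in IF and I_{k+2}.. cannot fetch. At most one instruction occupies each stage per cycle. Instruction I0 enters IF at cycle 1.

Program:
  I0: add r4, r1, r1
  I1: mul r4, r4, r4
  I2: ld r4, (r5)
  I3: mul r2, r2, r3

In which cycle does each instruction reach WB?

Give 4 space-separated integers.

I0 add r4 <- r1,r1: IF@1 ID@2 stall=0 (-) EX@3 MEM@4 WB@5
I1 mul r4 <- r4,r4: IF@2 ID@3 stall=2 (RAW on I0.r4 (WB@5)) EX@6 MEM@7 WB@8
I2 ld r4 <- r5: IF@3 ID@6 stall=0 (-) EX@7 MEM@8 WB@9
I3 mul r2 <- r2,r3: IF@6 ID@7 stall=0 (-) EX@8 MEM@9 WB@10

Answer: 5 8 9 10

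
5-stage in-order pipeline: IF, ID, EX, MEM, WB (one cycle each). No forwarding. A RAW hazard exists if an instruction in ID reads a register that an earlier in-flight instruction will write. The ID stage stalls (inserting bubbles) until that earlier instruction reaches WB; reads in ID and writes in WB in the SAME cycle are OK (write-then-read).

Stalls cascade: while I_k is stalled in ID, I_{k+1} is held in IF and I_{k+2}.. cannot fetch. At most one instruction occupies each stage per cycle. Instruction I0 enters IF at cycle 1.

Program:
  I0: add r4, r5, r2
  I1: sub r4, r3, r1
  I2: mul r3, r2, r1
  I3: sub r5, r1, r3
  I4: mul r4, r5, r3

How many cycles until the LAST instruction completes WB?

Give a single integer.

I0 add r4 <- r5,r2: IF@1 ID@2 stall=0 (-) EX@3 MEM@4 WB@5
I1 sub r4 <- r3,r1: IF@2 ID@3 stall=0 (-) EX@4 MEM@5 WB@6
I2 mul r3 <- r2,r1: IF@3 ID@4 stall=0 (-) EX@5 MEM@6 WB@7
I3 sub r5 <- r1,r3: IF@4 ID@5 stall=2 (RAW on I2.r3 (WB@7)) EX@8 MEM@9 WB@10
I4 mul r4 <- r5,r3: IF@5 ID@8 stall=2 (RAW on I3.r5 (WB@10)) EX@11 MEM@12 WB@13

Answer: 13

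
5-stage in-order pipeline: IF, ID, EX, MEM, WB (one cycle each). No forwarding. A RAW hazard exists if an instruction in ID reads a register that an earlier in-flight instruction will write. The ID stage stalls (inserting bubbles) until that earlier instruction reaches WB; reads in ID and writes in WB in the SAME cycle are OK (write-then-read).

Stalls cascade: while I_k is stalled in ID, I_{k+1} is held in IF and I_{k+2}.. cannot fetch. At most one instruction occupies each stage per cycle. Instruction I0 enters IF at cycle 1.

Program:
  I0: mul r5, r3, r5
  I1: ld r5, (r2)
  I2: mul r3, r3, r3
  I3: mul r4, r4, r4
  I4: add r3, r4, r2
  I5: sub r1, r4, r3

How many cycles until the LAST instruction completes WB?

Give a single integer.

I0 mul r5 <- r3,r5: IF@1 ID@2 stall=0 (-) EX@3 MEM@4 WB@5
I1 ld r5 <- r2: IF@2 ID@3 stall=0 (-) EX@4 MEM@5 WB@6
I2 mul r3 <- r3,r3: IF@3 ID@4 stall=0 (-) EX@5 MEM@6 WB@7
I3 mul r4 <- r4,r4: IF@4 ID@5 stall=0 (-) EX@6 MEM@7 WB@8
I4 add r3 <- r4,r2: IF@5 ID@6 stall=2 (RAW on I3.r4 (WB@8)) EX@9 MEM@10 WB@11
I5 sub r1 <- r4,r3: IF@6 ID@9 stall=2 (RAW on I4.r3 (WB@11)) EX@12 MEM@13 WB@14

Answer: 14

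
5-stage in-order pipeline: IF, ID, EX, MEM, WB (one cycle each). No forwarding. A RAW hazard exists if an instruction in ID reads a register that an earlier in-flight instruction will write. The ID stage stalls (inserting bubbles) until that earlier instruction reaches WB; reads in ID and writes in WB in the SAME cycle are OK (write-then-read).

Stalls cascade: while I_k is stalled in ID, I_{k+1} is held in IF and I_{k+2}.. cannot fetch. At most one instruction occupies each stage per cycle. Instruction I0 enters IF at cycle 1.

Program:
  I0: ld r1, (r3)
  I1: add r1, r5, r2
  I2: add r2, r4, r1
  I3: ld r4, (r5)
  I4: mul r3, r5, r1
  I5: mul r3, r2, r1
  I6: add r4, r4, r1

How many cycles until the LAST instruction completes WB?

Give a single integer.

I0 ld r1 <- r3: IF@1 ID@2 stall=0 (-) EX@3 MEM@4 WB@5
I1 add r1 <- r5,r2: IF@2 ID@3 stall=0 (-) EX@4 MEM@5 WB@6
I2 add r2 <- r4,r1: IF@3 ID@4 stall=2 (RAW on I1.r1 (WB@6)) EX@7 MEM@8 WB@9
I3 ld r4 <- r5: IF@4 ID@7 stall=0 (-) EX@8 MEM@9 WB@10
I4 mul r3 <- r5,r1: IF@7 ID@8 stall=0 (-) EX@9 MEM@10 WB@11
I5 mul r3 <- r2,r1: IF@8 ID@9 stall=0 (-) EX@10 MEM@11 WB@12
I6 add r4 <- r4,r1: IF@9 ID@10 stall=0 (-) EX@11 MEM@12 WB@13

Answer: 13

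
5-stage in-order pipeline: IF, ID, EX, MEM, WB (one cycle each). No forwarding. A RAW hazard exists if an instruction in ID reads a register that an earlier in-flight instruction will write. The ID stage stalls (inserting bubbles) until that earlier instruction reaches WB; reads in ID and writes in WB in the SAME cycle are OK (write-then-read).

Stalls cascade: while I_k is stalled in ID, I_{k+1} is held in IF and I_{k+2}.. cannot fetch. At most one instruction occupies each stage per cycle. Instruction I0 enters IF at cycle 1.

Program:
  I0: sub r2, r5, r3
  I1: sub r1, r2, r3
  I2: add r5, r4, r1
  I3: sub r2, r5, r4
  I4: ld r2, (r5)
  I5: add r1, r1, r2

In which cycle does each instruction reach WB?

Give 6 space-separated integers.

I0 sub r2 <- r5,r3: IF@1 ID@2 stall=0 (-) EX@3 MEM@4 WB@5
I1 sub r1 <- r2,r3: IF@2 ID@3 stall=2 (RAW on I0.r2 (WB@5)) EX@6 MEM@7 WB@8
I2 add r5 <- r4,r1: IF@3 ID@6 stall=2 (RAW on I1.r1 (WB@8)) EX@9 MEM@10 WB@11
I3 sub r2 <- r5,r4: IF@6 ID@9 stall=2 (RAW on I2.r5 (WB@11)) EX@12 MEM@13 WB@14
I4 ld r2 <- r5: IF@9 ID@12 stall=0 (-) EX@13 MEM@14 WB@15
I5 add r1 <- r1,r2: IF@12 ID@13 stall=2 (RAW on I4.r2 (WB@15)) EX@16 MEM@17 WB@18

Answer: 5 8 11 14 15 18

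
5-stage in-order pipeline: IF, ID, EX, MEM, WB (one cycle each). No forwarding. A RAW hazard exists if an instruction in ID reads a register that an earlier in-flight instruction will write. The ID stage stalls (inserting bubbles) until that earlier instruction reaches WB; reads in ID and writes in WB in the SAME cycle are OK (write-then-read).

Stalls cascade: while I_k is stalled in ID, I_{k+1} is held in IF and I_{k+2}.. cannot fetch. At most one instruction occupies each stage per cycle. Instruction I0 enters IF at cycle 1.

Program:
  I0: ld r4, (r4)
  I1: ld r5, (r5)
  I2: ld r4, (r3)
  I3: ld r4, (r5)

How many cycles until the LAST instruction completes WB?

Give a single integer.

Answer: 9

Derivation:
I0 ld r4 <- r4: IF@1 ID@2 stall=0 (-) EX@3 MEM@4 WB@5
I1 ld r5 <- r5: IF@2 ID@3 stall=0 (-) EX@4 MEM@5 WB@6
I2 ld r4 <- r3: IF@3 ID@4 stall=0 (-) EX@5 MEM@6 WB@7
I3 ld r4 <- r5: IF@4 ID@5 stall=1 (RAW on I1.r5 (WB@6)) EX@7 MEM@8 WB@9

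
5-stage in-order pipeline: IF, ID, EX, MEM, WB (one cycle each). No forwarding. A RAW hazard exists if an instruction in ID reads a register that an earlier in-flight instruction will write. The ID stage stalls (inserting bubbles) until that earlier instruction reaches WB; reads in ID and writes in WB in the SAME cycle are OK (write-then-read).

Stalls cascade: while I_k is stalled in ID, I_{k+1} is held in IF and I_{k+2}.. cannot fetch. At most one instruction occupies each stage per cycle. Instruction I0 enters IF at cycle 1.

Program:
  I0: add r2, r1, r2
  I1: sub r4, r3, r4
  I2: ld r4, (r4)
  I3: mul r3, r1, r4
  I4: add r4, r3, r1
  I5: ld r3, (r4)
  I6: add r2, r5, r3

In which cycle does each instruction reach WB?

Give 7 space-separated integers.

I0 add r2 <- r1,r2: IF@1 ID@2 stall=0 (-) EX@3 MEM@4 WB@5
I1 sub r4 <- r3,r4: IF@2 ID@3 stall=0 (-) EX@4 MEM@5 WB@6
I2 ld r4 <- r4: IF@3 ID@4 stall=2 (RAW on I1.r4 (WB@6)) EX@7 MEM@8 WB@9
I3 mul r3 <- r1,r4: IF@4 ID@7 stall=2 (RAW on I2.r4 (WB@9)) EX@10 MEM@11 WB@12
I4 add r4 <- r3,r1: IF@7 ID@10 stall=2 (RAW on I3.r3 (WB@12)) EX@13 MEM@14 WB@15
I5 ld r3 <- r4: IF@10 ID@13 stall=2 (RAW on I4.r4 (WB@15)) EX@16 MEM@17 WB@18
I6 add r2 <- r5,r3: IF@13 ID@16 stall=2 (RAW on I5.r3 (WB@18)) EX@19 MEM@20 WB@21

Answer: 5 6 9 12 15 18 21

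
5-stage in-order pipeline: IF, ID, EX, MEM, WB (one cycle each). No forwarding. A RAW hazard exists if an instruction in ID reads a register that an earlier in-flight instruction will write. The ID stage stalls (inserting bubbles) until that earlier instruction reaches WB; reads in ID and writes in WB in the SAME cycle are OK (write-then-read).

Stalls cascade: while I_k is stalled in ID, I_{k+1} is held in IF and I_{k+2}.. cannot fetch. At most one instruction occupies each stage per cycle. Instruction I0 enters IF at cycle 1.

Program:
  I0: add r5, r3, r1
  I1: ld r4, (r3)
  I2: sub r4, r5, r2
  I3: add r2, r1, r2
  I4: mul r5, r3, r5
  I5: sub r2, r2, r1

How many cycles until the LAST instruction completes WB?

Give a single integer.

I0 add r5 <- r3,r1: IF@1 ID@2 stall=0 (-) EX@3 MEM@4 WB@5
I1 ld r4 <- r3: IF@2 ID@3 stall=0 (-) EX@4 MEM@5 WB@6
I2 sub r4 <- r5,r2: IF@3 ID@4 stall=1 (RAW on I0.r5 (WB@5)) EX@6 MEM@7 WB@8
I3 add r2 <- r1,r2: IF@4 ID@6 stall=0 (-) EX@7 MEM@8 WB@9
I4 mul r5 <- r3,r5: IF@6 ID@7 stall=0 (-) EX@8 MEM@9 WB@10
I5 sub r2 <- r2,r1: IF@7 ID@8 stall=1 (RAW on I3.r2 (WB@9)) EX@10 MEM@11 WB@12

Answer: 12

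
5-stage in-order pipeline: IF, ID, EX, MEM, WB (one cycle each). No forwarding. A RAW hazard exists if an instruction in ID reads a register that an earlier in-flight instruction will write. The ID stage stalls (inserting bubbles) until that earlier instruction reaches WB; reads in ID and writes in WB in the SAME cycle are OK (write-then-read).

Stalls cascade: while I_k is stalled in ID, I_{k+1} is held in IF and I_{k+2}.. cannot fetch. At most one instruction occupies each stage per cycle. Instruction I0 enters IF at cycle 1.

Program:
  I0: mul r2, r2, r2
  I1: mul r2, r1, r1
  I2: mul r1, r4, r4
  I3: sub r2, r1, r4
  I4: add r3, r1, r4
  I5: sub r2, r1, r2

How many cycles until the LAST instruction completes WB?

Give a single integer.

Answer: 13

Derivation:
I0 mul r2 <- r2,r2: IF@1 ID@2 stall=0 (-) EX@3 MEM@4 WB@5
I1 mul r2 <- r1,r1: IF@2 ID@3 stall=0 (-) EX@4 MEM@5 WB@6
I2 mul r1 <- r4,r4: IF@3 ID@4 stall=0 (-) EX@5 MEM@6 WB@7
I3 sub r2 <- r1,r4: IF@4 ID@5 stall=2 (RAW on I2.r1 (WB@7)) EX@8 MEM@9 WB@10
I4 add r3 <- r1,r4: IF@5 ID@8 stall=0 (-) EX@9 MEM@10 WB@11
I5 sub r2 <- r1,r2: IF@8 ID@9 stall=1 (RAW on I3.r2 (WB@10)) EX@11 MEM@12 WB@13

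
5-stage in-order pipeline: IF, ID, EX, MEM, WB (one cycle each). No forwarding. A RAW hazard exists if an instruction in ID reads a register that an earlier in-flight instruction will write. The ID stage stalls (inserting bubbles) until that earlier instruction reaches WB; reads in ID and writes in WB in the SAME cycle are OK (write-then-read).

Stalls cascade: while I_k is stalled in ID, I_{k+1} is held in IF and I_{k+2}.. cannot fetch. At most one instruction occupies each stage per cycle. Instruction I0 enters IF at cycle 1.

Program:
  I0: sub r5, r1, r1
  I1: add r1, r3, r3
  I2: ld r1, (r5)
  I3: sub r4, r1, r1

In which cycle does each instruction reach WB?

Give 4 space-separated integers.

I0 sub r5 <- r1,r1: IF@1 ID@2 stall=0 (-) EX@3 MEM@4 WB@5
I1 add r1 <- r3,r3: IF@2 ID@3 stall=0 (-) EX@4 MEM@5 WB@6
I2 ld r1 <- r5: IF@3 ID@4 stall=1 (RAW on I0.r5 (WB@5)) EX@6 MEM@7 WB@8
I3 sub r4 <- r1,r1: IF@4 ID@6 stall=2 (RAW on I2.r1 (WB@8)) EX@9 MEM@10 WB@11

Answer: 5 6 8 11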